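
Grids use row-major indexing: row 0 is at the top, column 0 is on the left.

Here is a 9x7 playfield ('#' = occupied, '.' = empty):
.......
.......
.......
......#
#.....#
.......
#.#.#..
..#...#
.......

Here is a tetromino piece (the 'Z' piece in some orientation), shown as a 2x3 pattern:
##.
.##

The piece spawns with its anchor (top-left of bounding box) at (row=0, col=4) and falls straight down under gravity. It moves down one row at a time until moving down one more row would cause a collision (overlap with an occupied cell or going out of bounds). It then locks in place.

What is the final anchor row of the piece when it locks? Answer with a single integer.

Answer: 1

Derivation:
Spawn at (row=0, col=4). Try each row:
  row 0: fits
  row 1: fits
  row 2: blocked -> lock at row 1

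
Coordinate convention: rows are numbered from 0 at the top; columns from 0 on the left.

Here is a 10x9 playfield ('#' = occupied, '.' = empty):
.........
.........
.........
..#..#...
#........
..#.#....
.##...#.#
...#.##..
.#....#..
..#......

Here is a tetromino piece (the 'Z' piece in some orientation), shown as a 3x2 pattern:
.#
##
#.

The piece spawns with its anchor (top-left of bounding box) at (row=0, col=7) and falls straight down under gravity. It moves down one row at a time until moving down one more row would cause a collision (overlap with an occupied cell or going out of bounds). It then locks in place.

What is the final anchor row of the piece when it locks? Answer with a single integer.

Spawn at (row=0, col=7). Try each row:
  row 0: fits
  row 1: fits
  row 2: fits
  row 3: fits
  row 4: fits
  row 5: blocked -> lock at row 4

Answer: 4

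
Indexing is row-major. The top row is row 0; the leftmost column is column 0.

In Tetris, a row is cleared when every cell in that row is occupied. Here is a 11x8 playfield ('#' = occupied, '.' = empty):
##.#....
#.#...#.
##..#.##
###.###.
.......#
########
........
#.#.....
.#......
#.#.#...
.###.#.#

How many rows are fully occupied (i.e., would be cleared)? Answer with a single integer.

Check each row:
  row 0: 5 empty cells -> not full
  row 1: 5 empty cells -> not full
  row 2: 3 empty cells -> not full
  row 3: 2 empty cells -> not full
  row 4: 7 empty cells -> not full
  row 5: 0 empty cells -> FULL (clear)
  row 6: 8 empty cells -> not full
  row 7: 6 empty cells -> not full
  row 8: 7 empty cells -> not full
  row 9: 5 empty cells -> not full
  row 10: 3 empty cells -> not full
Total rows cleared: 1

Answer: 1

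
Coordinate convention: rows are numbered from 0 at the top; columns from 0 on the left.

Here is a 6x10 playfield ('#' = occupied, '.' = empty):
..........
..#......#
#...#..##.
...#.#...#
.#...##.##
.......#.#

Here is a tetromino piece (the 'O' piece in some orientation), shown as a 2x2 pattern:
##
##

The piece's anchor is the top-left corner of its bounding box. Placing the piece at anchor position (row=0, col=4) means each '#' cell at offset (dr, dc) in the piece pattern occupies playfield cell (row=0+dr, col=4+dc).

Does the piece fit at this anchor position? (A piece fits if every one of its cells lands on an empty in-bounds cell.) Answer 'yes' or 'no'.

Answer: yes

Derivation:
Check each piece cell at anchor (0, 4):
  offset (0,0) -> (0,4): empty -> OK
  offset (0,1) -> (0,5): empty -> OK
  offset (1,0) -> (1,4): empty -> OK
  offset (1,1) -> (1,5): empty -> OK
All cells valid: yes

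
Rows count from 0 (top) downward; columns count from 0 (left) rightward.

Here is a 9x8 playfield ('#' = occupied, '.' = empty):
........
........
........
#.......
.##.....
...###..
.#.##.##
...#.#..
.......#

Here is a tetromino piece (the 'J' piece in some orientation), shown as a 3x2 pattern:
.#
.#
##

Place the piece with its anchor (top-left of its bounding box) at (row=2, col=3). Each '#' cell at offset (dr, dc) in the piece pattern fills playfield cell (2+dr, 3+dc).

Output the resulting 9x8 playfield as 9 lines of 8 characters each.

Answer: ........
........
....#...
#...#...
.####...
...###..
.#.##.##
...#.#..
.......#

Derivation:
Fill (2+0,3+1) = (2,4)
Fill (2+1,3+1) = (3,4)
Fill (2+2,3+0) = (4,3)
Fill (2+2,3+1) = (4,4)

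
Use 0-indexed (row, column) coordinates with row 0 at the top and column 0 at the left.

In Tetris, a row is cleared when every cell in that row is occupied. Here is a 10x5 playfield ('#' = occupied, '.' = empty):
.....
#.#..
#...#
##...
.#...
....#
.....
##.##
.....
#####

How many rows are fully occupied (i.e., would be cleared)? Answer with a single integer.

Check each row:
  row 0: 5 empty cells -> not full
  row 1: 3 empty cells -> not full
  row 2: 3 empty cells -> not full
  row 3: 3 empty cells -> not full
  row 4: 4 empty cells -> not full
  row 5: 4 empty cells -> not full
  row 6: 5 empty cells -> not full
  row 7: 1 empty cell -> not full
  row 8: 5 empty cells -> not full
  row 9: 0 empty cells -> FULL (clear)
Total rows cleared: 1

Answer: 1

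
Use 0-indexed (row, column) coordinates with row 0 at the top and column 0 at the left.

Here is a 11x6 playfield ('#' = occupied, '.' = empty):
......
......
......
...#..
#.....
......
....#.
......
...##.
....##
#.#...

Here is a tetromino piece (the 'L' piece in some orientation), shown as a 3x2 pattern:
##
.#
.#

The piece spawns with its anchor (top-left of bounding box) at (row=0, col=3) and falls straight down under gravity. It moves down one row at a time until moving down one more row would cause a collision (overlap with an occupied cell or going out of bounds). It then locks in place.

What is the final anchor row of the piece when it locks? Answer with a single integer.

Spawn at (row=0, col=3). Try each row:
  row 0: fits
  row 1: fits
  row 2: fits
  row 3: blocked -> lock at row 2

Answer: 2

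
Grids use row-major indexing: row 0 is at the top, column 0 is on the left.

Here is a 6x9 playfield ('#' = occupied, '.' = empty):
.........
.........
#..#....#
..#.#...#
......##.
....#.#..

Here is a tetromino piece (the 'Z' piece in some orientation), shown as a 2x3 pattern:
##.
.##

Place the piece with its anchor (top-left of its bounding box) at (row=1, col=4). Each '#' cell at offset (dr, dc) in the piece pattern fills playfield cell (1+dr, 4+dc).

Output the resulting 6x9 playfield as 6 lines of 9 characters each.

Answer: .........
....##...
#..#.##.#
..#.#...#
......##.
....#.#..

Derivation:
Fill (1+0,4+0) = (1,4)
Fill (1+0,4+1) = (1,5)
Fill (1+1,4+1) = (2,5)
Fill (1+1,4+2) = (2,6)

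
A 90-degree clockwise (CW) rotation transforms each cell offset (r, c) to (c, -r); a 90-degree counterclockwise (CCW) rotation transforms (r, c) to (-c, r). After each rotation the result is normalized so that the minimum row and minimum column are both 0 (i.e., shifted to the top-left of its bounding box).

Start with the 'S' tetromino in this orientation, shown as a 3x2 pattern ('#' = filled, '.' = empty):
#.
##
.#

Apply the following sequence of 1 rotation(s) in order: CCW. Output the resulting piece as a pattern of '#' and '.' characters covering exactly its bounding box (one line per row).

Start:
#.
##
.#
After rotation 1 (CCW):
.##
##.

Answer: .##
##.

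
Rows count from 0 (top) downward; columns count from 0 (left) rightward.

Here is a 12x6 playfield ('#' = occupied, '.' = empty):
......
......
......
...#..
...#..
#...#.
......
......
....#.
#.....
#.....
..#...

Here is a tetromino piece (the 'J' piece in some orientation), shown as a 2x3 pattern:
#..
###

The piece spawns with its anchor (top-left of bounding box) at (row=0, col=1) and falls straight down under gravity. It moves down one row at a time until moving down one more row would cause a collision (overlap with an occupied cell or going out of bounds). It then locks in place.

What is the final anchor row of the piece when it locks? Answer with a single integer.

Answer: 1

Derivation:
Spawn at (row=0, col=1). Try each row:
  row 0: fits
  row 1: fits
  row 2: blocked -> lock at row 1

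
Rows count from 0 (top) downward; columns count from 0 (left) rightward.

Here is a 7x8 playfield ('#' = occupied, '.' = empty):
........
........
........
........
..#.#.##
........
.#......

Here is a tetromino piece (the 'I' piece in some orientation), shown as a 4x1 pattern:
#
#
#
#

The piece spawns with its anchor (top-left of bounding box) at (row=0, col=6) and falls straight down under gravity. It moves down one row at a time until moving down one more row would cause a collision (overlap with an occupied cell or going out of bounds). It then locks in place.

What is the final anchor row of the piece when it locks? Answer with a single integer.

Spawn at (row=0, col=6). Try each row:
  row 0: fits
  row 1: blocked -> lock at row 0

Answer: 0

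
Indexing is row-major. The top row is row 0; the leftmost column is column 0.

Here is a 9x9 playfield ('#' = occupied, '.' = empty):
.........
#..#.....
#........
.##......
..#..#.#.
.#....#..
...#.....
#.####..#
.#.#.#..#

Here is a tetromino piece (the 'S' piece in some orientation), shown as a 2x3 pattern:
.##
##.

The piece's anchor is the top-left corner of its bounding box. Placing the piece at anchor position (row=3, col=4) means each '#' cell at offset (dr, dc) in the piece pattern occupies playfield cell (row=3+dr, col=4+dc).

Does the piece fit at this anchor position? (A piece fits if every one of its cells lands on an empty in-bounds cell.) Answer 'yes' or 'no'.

Check each piece cell at anchor (3, 4):
  offset (0,1) -> (3,5): empty -> OK
  offset (0,2) -> (3,6): empty -> OK
  offset (1,0) -> (4,4): empty -> OK
  offset (1,1) -> (4,5): occupied ('#') -> FAIL
All cells valid: no

Answer: no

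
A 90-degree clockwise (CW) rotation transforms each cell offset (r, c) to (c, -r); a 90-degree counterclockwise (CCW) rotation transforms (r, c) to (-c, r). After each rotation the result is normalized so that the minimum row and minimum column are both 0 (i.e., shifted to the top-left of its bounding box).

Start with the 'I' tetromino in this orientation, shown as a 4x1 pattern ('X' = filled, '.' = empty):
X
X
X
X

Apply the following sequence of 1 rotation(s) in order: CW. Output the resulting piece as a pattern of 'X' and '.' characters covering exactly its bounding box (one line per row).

Answer: XXXX

Derivation:
Start:
X
X
X
X
After rotation 1 (CW):
XXXX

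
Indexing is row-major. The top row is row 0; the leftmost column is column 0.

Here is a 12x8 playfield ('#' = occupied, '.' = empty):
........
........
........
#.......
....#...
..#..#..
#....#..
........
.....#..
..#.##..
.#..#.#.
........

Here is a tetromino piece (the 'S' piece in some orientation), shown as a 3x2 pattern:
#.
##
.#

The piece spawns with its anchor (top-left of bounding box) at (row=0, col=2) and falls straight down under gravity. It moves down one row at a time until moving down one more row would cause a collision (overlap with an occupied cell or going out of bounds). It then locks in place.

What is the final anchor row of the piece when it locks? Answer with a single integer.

Answer: 3

Derivation:
Spawn at (row=0, col=2). Try each row:
  row 0: fits
  row 1: fits
  row 2: fits
  row 3: fits
  row 4: blocked -> lock at row 3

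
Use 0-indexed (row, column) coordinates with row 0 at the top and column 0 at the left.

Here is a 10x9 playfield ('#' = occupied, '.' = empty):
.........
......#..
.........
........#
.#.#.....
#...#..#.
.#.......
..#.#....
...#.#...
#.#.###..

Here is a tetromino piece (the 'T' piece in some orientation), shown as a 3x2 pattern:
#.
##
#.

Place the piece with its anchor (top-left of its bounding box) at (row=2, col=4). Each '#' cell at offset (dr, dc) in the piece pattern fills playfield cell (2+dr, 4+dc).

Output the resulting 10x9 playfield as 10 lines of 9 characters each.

Fill (2+0,4+0) = (2,4)
Fill (2+1,4+0) = (3,4)
Fill (2+1,4+1) = (3,5)
Fill (2+2,4+0) = (4,4)

Answer: .........
......#..
....#....
....##..#
.#.##....
#...#..#.
.#.......
..#.#....
...#.#...
#.#.###..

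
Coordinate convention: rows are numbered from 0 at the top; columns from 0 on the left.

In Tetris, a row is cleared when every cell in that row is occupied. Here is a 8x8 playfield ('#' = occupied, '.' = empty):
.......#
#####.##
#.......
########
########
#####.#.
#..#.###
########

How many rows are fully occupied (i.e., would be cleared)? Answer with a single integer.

Answer: 3

Derivation:
Check each row:
  row 0: 7 empty cells -> not full
  row 1: 1 empty cell -> not full
  row 2: 7 empty cells -> not full
  row 3: 0 empty cells -> FULL (clear)
  row 4: 0 empty cells -> FULL (clear)
  row 5: 2 empty cells -> not full
  row 6: 3 empty cells -> not full
  row 7: 0 empty cells -> FULL (clear)
Total rows cleared: 3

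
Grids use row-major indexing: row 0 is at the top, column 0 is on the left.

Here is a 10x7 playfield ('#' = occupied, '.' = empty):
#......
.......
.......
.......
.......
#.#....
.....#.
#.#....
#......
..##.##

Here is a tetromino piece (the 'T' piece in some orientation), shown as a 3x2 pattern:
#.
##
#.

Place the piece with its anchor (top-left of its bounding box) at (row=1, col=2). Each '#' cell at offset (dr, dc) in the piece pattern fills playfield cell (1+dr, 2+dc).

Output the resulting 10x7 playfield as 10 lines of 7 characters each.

Answer: #......
..#....
..##...
..#....
.......
#.#....
.....#.
#.#....
#......
..##.##

Derivation:
Fill (1+0,2+0) = (1,2)
Fill (1+1,2+0) = (2,2)
Fill (1+1,2+1) = (2,3)
Fill (1+2,2+0) = (3,2)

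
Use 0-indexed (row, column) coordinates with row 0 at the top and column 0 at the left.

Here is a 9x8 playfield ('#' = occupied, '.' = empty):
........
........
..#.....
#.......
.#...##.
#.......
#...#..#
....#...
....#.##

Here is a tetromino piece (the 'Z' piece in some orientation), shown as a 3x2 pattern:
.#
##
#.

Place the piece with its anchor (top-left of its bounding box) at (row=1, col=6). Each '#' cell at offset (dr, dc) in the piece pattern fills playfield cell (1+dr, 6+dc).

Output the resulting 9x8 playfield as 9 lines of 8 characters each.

Fill (1+0,6+1) = (1,7)
Fill (1+1,6+0) = (2,6)
Fill (1+1,6+1) = (2,7)
Fill (1+2,6+0) = (3,6)

Answer: ........
.......#
..#...##
#.....#.
.#...##.
#.......
#...#..#
....#...
....#.##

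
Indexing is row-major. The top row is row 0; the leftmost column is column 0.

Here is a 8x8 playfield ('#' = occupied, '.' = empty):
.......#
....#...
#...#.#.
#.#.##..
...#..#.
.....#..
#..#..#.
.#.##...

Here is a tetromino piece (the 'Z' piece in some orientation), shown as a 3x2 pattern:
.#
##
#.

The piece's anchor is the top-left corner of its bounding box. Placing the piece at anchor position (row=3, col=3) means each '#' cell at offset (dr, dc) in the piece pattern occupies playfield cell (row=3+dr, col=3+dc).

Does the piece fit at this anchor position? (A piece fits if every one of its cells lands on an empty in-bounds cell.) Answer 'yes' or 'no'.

Answer: no

Derivation:
Check each piece cell at anchor (3, 3):
  offset (0,1) -> (3,4): occupied ('#') -> FAIL
  offset (1,0) -> (4,3): occupied ('#') -> FAIL
  offset (1,1) -> (4,4): empty -> OK
  offset (2,0) -> (5,3): empty -> OK
All cells valid: no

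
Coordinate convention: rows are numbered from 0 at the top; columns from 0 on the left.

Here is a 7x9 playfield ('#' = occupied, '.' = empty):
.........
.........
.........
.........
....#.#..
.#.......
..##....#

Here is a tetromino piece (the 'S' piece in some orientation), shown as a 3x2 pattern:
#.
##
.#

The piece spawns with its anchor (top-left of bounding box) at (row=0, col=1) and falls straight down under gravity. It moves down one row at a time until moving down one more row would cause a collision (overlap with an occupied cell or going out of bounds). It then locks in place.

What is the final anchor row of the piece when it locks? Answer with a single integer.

Answer: 3

Derivation:
Spawn at (row=0, col=1). Try each row:
  row 0: fits
  row 1: fits
  row 2: fits
  row 3: fits
  row 4: blocked -> lock at row 3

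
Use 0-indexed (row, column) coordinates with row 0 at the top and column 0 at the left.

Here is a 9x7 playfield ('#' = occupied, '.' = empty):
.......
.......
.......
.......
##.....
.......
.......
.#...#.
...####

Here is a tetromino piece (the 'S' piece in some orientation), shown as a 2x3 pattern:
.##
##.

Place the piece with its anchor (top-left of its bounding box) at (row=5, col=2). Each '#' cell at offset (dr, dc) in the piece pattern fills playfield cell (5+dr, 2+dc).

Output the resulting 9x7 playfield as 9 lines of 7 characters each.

Answer: .......
.......
.......
.......
##.....
...##..
..##...
.#...#.
...####

Derivation:
Fill (5+0,2+1) = (5,3)
Fill (5+0,2+2) = (5,4)
Fill (5+1,2+0) = (6,2)
Fill (5+1,2+1) = (6,3)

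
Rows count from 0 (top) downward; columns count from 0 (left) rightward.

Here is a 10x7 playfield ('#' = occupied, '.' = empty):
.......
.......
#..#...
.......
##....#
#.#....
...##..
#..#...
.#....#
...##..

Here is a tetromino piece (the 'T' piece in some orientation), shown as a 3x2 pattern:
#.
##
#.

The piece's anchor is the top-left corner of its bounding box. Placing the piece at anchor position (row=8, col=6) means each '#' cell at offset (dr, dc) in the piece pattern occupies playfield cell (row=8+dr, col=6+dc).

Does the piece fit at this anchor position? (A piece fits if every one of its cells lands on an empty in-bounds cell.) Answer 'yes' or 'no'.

Check each piece cell at anchor (8, 6):
  offset (0,0) -> (8,6): occupied ('#') -> FAIL
  offset (1,0) -> (9,6): empty -> OK
  offset (1,1) -> (9,7): out of bounds -> FAIL
  offset (2,0) -> (10,6): out of bounds -> FAIL
All cells valid: no

Answer: no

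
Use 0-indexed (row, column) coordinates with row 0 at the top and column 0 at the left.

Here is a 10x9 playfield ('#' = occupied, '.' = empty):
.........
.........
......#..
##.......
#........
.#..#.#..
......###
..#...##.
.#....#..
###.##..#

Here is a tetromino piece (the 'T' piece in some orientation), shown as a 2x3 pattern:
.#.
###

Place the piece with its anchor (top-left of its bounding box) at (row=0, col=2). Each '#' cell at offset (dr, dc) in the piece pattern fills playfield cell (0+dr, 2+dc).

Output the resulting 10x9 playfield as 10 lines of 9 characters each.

Answer: ...#.....
..###....
......#..
##.......
#........
.#..#.#..
......###
..#...##.
.#....#..
###.##..#

Derivation:
Fill (0+0,2+1) = (0,3)
Fill (0+1,2+0) = (1,2)
Fill (0+1,2+1) = (1,3)
Fill (0+1,2+2) = (1,4)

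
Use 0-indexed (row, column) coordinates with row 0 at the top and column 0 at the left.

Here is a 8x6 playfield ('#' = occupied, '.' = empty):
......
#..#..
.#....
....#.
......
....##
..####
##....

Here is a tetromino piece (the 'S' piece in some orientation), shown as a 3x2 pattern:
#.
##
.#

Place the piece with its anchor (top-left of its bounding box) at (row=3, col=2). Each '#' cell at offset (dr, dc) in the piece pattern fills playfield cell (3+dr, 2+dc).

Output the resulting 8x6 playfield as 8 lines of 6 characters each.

Fill (3+0,2+0) = (3,2)
Fill (3+1,2+0) = (4,2)
Fill (3+1,2+1) = (4,3)
Fill (3+2,2+1) = (5,3)

Answer: ......
#..#..
.#....
..#.#.
..##..
...###
..####
##....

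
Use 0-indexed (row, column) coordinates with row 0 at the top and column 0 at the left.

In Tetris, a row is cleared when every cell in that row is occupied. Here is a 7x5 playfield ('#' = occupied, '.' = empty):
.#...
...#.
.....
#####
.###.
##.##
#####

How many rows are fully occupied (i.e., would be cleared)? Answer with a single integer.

Check each row:
  row 0: 4 empty cells -> not full
  row 1: 4 empty cells -> not full
  row 2: 5 empty cells -> not full
  row 3: 0 empty cells -> FULL (clear)
  row 4: 2 empty cells -> not full
  row 5: 1 empty cell -> not full
  row 6: 0 empty cells -> FULL (clear)
Total rows cleared: 2

Answer: 2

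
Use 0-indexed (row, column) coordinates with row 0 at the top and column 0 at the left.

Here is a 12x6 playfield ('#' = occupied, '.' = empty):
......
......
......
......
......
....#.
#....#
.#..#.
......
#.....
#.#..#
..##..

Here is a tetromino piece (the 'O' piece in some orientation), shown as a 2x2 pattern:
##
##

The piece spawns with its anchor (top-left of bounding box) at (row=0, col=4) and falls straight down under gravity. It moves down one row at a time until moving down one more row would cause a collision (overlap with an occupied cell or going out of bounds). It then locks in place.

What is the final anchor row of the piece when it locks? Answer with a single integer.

Spawn at (row=0, col=4). Try each row:
  row 0: fits
  row 1: fits
  row 2: fits
  row 3: fits
  row 4: blocked -> lock at row 3

Answer: 3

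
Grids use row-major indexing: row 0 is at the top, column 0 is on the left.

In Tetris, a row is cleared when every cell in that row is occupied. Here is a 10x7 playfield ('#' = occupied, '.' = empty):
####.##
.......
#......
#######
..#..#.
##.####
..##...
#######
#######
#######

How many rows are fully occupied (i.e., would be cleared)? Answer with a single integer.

Answer: 4

Derivation:
Check each row:
  row 0: 1 empty cell -> not full
  row 1: 7 empty cells -> not full
  row 2: 6 empty cells -> not full
  row 3: 0 empty cells -> FULL (clear)
  row 4: 5 empty cells -> not full
  row 5: 1 empty cell -> not full
  row 6: 5 empty cells -> not full
  row 7: 0 empty cells -> FULL (clear)
  row 8: 0 empty cells -> FULL (clear)
  row 9: 0 empty cells -> FULL (clear)
Total rows cleared: 4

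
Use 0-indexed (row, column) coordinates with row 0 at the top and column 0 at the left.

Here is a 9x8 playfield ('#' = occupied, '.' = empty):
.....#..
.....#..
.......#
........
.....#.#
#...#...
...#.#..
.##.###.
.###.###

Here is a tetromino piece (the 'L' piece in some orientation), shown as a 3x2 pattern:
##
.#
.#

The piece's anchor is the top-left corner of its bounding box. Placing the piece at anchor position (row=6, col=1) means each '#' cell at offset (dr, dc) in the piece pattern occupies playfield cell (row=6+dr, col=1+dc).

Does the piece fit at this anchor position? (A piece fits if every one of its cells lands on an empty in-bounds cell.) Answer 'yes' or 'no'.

Check each piece cell at anchor (6, 1):
  offset (0,0) -> (6,1): empty -> OK
  offset (0,1) -> (6,2): empty -> OK
  offset (1,1) -> (7,2): occupied ('#') -> FAIL
  offset (2,1) -> (8,2): occupied ('#') -> FAIL
All cells valid: no

Answer: no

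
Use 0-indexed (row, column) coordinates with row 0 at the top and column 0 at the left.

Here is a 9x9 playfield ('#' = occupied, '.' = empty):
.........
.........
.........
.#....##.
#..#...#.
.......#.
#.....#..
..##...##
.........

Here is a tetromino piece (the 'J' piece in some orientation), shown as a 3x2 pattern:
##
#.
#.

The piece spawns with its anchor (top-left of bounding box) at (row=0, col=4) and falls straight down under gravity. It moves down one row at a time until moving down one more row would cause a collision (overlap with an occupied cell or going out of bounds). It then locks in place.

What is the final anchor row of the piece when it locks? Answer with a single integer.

Spawn at (row=0, col=4). Try each row:
  row 0: fits
  row 1: fits
  row 2: fits
  row 3: fits
  row 4: fits
  row 5: fits
  row 6: fits
  row 7: blocked -> lock at row 6

Answer: 6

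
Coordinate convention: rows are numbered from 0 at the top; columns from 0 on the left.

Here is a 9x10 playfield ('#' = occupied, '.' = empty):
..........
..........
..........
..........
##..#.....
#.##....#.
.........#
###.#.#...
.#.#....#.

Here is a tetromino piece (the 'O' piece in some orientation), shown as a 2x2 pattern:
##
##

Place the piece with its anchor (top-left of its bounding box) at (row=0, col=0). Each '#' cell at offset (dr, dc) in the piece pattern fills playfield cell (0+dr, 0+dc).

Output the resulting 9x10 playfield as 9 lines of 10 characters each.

Fill (0+0,0+0) = (0,0)
Fill (0+0,0+1) = (0,1)
Fill (0+1,0+0) = (1,0)
Fill (0+1,0+1) = (1,1)

Answer: ##........
##........
..........
..........
##..#.....
#.##....#.
.........#
###.#.#...
.#.#....#.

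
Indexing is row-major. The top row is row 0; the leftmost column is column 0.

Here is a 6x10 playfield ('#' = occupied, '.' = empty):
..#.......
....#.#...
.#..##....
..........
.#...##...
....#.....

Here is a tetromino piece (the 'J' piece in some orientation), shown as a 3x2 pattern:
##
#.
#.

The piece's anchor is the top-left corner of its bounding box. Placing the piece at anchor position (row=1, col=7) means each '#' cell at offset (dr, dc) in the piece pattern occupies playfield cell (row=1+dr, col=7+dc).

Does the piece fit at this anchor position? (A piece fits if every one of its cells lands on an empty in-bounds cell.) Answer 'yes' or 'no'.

Check each piece cell at anchor (1, 7):
  offset (0,0) -> (1,7): empty -> OK
  offset (0,1) -> (1,8): empty -> OK
  offset (1,0) -> (2,7): empty -> OK
  offset (2,0) -> (3,7): empty -> OK
All cells valid: yes

Answer: yes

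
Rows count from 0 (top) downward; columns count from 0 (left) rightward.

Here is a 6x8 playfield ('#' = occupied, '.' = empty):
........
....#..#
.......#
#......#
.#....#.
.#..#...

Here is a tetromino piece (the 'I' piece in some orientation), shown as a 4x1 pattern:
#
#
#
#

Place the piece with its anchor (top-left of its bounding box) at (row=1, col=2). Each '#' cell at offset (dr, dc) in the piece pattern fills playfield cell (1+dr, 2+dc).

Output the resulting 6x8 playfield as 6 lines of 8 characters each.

Fill (1+0,2+0) = (1,2)
Fill (1+1,2+0) = (2,2)
Fill (1+2,2+0) = (3,2)
Fill (1+3,2+0) = (4,2)

Answer: ........
..#.#..#
..#....#
#.#....#
.##...#.
.#..#...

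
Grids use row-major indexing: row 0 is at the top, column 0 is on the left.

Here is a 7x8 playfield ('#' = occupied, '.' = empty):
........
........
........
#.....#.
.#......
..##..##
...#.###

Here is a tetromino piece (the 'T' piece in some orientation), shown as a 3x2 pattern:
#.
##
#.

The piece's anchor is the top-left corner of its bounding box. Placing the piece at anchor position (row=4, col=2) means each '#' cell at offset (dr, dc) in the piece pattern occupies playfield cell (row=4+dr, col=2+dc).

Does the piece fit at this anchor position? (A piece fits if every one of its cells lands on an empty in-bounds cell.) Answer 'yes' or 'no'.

Answer: no

Derivation:
Check each piece cell at anchor (4, 2):
  offset (0,0) -> (4,2): empty -> OK
  offset (1,0) -> (5,2): occupied ('#') -> FAIL
  offset (1,1) -> (5,3): occupied ('#') -> FAIL
  offset (2,0) -> (6,2): empty -> OK
All cells valid: no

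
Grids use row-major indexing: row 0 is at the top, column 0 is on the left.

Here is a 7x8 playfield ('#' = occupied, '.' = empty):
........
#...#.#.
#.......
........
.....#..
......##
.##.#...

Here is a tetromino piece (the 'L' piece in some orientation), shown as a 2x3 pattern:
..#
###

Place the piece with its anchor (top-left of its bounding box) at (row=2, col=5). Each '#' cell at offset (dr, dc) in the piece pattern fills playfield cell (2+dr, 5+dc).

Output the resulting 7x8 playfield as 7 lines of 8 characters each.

Fill (2+0,5+2) = (2,7)
Fill (2+1,5+0) = (3,5)
Fill (2+1,5+1) = (3,6)
Fill (2+1,5+2) = (3,7)

Answer: ........
#...#.#.
#......#
.....###
.....#..
......##
.##.#...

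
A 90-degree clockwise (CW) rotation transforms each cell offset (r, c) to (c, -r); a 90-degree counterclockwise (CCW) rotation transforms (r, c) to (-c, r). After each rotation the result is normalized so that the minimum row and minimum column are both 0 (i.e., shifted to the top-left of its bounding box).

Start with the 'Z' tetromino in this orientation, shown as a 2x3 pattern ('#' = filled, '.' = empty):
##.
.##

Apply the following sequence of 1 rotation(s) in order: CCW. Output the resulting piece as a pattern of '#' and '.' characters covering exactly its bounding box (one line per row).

Start:
##.
.##
After rotation 1 (CCW):
.#
##
#.

Answer: .#
##
#.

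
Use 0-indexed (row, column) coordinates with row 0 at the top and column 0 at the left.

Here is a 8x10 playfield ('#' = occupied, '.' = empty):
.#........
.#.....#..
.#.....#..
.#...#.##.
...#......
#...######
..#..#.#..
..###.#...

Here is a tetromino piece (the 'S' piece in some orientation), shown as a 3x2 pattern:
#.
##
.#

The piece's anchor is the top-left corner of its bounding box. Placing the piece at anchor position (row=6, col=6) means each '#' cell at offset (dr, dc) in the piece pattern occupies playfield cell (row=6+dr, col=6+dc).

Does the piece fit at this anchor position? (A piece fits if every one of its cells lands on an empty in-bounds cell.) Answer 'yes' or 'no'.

Answer: no

Derivation:
Check each piece cell at anchor (6, 6):
  offset (0,0) -> (6,6): empty -> OK
  offset (1,0) -> (7,6): occupied ('#') -> FAIL
  offset (1,1) -> (7,7): empty -> OK
  offset (2,1) -> (8,7): out of bounds -> FAIL
All cells valid: no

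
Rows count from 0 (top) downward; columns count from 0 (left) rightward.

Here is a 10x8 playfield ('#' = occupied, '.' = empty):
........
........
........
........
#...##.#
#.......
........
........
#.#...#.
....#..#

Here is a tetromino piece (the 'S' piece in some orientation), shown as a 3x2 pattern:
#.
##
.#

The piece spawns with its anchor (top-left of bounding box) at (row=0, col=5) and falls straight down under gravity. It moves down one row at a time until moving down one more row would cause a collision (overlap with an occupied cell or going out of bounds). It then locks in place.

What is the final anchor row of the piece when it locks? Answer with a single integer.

Answer: 2

Derivation:
Spawn at (row=0, col=5). Try each row:
  row 0: fits
  row 1: fits
  row 2: fits
  row 3: blocked -> lock at row 2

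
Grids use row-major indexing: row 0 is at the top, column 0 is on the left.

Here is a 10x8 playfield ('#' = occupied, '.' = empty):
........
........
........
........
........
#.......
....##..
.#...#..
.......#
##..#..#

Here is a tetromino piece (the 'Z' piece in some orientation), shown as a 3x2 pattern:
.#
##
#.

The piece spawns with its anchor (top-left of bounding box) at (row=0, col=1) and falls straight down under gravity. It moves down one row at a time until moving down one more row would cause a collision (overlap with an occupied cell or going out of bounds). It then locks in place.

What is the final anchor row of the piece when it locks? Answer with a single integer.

Spawn at (row=0, col=1). Try each row:
  row 0: fits
  row 1: fits
  row 2: fits
  row 3: fits
  row 4: fits
  row 5: blocked -> lock at row 4

Answer: 4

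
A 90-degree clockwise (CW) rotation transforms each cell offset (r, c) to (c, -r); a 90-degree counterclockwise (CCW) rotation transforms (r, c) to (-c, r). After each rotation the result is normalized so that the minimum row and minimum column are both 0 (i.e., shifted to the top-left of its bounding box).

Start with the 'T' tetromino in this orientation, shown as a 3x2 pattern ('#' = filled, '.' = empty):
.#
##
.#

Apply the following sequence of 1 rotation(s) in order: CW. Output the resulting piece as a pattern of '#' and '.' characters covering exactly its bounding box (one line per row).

Start:
.#
##
.#
After rotation 1 (CW):
.#.
###

Answer: .#.
###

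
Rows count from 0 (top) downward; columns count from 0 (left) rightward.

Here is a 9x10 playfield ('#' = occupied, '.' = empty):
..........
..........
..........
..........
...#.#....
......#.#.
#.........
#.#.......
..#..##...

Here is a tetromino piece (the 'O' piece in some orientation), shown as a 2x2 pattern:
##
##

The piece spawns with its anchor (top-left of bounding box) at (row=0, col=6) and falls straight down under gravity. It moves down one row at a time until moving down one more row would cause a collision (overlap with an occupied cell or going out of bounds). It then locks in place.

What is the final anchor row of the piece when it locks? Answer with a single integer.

Spawn at (row=0, col=6). Try each row:
  row 0: fits
  row 1: fits
  row 2: fits
  row 3: fits
  row 4: blocked -> lock at row 3

Answer: 3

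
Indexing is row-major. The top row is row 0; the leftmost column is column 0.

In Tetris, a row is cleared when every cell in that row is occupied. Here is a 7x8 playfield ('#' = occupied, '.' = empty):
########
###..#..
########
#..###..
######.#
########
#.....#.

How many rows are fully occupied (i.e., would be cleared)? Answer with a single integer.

Check each row:
  row 0: 0 empty cells -> FULL (clear)
  row 1: 4 empty cells -> not full
  row 2: 0 empty cells -> FULL (clear)
  row 3: 4 empty cells -> not full
  row 4: 1 empty cell -> not full
  row 5: 0 empty cells -> FULL (clear)
  row 6: 6 empty cells -> not full
Total rows cleared: 3

Answer: 3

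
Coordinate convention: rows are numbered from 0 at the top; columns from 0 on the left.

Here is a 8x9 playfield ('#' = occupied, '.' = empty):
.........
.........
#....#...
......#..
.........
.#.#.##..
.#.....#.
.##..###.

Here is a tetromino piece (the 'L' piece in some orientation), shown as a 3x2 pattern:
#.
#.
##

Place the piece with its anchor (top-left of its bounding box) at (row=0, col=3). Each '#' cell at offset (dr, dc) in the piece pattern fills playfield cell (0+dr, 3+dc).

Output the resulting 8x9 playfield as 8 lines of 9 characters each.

Fill (0+0,3+0) = (0,3)
Fill (0+1,3+0) = (1,3)
Fill (0+2,3+0) = (2,3)
Fill (0+2,3+1) = (2,4)

Answer: ...#.....
...#.....
#..###...
......#..
.........
.#.#.##..
.#.....#.
.##..###.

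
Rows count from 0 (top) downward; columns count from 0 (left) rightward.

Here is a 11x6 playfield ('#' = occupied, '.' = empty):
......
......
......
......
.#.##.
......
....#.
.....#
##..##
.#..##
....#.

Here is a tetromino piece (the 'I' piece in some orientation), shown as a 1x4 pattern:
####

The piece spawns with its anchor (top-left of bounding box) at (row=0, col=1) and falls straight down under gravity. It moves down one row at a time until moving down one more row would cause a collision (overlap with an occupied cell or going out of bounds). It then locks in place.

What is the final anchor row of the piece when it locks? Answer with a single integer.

Answer: 3

Derivation:
Spawn at (row=0, col=1). Try each row:
  row 0: fits
  row 1: fits
  row 2: fits
  row 3: fits
  row 4: blocked -> lock at row 3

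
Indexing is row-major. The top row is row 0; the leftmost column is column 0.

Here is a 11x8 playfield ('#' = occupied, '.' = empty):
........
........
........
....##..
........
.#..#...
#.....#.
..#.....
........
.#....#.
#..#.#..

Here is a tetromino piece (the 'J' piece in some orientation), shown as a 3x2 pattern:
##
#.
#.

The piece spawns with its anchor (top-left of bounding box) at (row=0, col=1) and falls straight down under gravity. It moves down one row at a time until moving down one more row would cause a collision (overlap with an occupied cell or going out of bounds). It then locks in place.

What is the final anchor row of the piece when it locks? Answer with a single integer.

Spawn at (row=0, col=1). Try each row:
  row 0: fits
  row 1: fits
  row 2: fits
  row 3: blocked -> lock at row 2

Answer: 2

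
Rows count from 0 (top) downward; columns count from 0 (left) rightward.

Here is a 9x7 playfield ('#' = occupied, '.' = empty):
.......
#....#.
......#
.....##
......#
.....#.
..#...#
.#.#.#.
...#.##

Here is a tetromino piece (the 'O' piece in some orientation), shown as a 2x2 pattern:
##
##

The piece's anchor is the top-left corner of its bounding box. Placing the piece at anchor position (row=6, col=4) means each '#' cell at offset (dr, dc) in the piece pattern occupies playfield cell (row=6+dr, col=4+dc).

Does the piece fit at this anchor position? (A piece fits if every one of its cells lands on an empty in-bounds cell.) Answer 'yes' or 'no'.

Answer: no

Derivation:
Check each piece cell at anchor (6, 4):
  offset (0,0) -> (6,4): empty -> OK
  offset (0,1) -> (6,5): empty -> OK
  offset (1,0) -> (7,4): empty -> OK
  offset (1,1) -> (7,5): occupied ('#') -> FAIL
All cells valid: no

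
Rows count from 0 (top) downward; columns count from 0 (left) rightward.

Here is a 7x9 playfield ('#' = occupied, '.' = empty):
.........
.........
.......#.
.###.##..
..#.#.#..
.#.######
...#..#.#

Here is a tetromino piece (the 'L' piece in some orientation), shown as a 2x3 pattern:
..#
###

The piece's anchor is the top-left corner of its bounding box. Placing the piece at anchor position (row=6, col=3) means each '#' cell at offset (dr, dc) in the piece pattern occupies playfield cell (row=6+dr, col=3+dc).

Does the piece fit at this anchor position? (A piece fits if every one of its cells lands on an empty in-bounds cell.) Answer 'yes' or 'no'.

Answer: no

Derivation:
Check each piece cell at anchor (6, 3):
  offset (0,2) -> (6,5): empty -> OK
  offset (1,0) -> (7,3): out of bounds -> FAIL
  offset (1,1) -> (7,4): out of bounds -> FAIL
  offset (1,2) -> (7,5): out of bounds -> FAIL
All cells valid: no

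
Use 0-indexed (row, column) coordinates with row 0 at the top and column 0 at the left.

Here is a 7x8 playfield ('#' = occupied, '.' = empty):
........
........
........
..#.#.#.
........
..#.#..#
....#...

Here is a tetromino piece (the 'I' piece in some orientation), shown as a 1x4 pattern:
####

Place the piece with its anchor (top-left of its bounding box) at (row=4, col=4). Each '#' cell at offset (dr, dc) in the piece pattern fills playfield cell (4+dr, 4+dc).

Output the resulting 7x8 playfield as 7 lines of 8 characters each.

Fill (4+0,4+0) = (4,4)
Fill (4+0,4+1) = (4,5)
Fill (4+0,4+2) = (4,6)
Fill (4+0,4+3) = (4,7)

Answer: ........
........
........
..#.#.#.
....####
..#.#..#
....#...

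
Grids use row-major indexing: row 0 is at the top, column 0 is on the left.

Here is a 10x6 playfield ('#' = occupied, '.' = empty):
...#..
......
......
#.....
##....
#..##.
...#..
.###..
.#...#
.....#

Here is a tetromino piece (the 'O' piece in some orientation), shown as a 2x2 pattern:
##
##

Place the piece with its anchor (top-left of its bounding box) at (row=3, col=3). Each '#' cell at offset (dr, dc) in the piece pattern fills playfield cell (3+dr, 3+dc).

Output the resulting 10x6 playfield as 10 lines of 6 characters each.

Answer: ...#..
......
......
#..##.
##.##.
#..##.
...#..
.###..
.#...#
.....#

Derivation:
Fill (3+0,3+0) = (3,3)
Fill (3+0,3+1) = (3,4)
Fill (3+1,3+0) = (4,3)
Fill (3+1,3+1) = (4,4)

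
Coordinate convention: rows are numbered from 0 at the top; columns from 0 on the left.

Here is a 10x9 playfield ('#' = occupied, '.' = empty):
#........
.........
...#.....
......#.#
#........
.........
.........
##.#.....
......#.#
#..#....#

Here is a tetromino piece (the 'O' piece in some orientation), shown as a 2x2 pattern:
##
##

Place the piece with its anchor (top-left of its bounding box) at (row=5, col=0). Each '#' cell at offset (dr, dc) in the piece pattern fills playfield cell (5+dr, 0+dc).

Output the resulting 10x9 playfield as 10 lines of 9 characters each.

Fill (5+0,0+0) = (5,0)
Fill (5+0,0+1) = (5,1)
Fill (5+1,0+0) = (6,0)
Fill (5+1,0+1) = (6,1)

Answer: #........
.........
...#.....
......#.#
#........
##.......
##.......
##.#.....
......#.#
#..#....#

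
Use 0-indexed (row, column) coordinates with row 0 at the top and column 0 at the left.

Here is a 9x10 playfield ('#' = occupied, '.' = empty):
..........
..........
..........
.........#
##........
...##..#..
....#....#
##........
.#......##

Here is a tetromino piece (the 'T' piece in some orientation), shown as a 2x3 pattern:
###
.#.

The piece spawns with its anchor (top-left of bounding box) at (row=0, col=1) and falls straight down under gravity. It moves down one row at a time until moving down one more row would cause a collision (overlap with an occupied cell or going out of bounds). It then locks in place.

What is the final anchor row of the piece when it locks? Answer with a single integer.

Spawn at (row=0, col=1). Try each row:
  row 0: fits
  row 1: fits
  row 2: fits
  row 3: fits
  row 4: blocked -> lock at row 3

Answer: 3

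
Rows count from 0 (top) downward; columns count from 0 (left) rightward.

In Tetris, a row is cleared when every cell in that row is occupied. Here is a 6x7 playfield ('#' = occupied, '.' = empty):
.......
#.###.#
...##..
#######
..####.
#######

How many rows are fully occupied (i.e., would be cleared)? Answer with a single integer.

Answer: 2

Derivation:
Check each row:
  row 0: 7 empty cells -> not full
  row 1: 2 empty cells -> not full
  row 2: 5 empty cells -> not full
  row 3: 0 empty cells -> FULL (clear)
  row 4: 3 empty cells -> not full
  row 5: 0 empty cells -> FULL (clear)
Total rows cleared: 2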